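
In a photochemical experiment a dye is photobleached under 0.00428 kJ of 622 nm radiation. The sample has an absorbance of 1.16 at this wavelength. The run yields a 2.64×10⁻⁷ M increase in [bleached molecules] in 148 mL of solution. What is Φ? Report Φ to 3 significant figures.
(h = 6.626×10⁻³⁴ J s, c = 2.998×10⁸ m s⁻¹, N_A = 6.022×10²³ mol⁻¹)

Product: (2.64×10⁻⁷ M)(0.148 L) = 3.907×10⁻⁸ mol.
Photon energy at 622 nm: hc/λ = (6.626×10⁻³⁴)(2.998×10⁸)/(622×10⁻⁹) = 3.194×10⁻¹⁹ J.
Incident energy: 0.00428 kJ = 4.28 J.
Photons incident: 4.28 / 3.194×10⁻¹⁹ = 1.340×10¹⁹, i.e. 1.340×10¹⁹/6.022×10²³ = 2.225×10⁻⁵ mol.
Fraction absorbed: 1 − 10^(−1.16) = 0.9308.
Photons absorbed: 0.9308 × 2.225×10⁻⁵ = 2.071×10⁻⁵ mol.
Φ = 3.907×10⁻⁸ mol / 2.071×10⁻⁵ mol photons = 0.00189.

Φ = 0.00189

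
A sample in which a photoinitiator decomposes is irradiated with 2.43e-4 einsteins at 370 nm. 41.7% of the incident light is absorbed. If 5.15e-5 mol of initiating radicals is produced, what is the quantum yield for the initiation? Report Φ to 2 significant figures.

Photons absorbed: 0.417 × 2.43e-4 = 1.013e-4 mol.
Φ = 5.15e-5 mol / 1.013e-4 mol photons = 0.51.

Φ = 0.51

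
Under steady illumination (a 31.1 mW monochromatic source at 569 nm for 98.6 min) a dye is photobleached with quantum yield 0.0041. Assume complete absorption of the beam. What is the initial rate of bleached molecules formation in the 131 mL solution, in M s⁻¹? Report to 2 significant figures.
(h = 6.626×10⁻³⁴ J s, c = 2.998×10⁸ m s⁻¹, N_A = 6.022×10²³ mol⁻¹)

Photon energy at 569 nm: hc/λ = (6.626×10⁻³⁴)(2.998×10⁸)/(569×10⁻⁹) = 3.491×10⁻¹⁹ J.
Energy delivered: (31.1 mW)(5916 s) = 184.0 J.
Photons incident: 184.0 / 3.491×10⁻¹⁹ = 5.271×10²⁰, i.e. 5.271×10²⁰/6.022×10²³ = 8.753×10⁻⁴ mol.
Product formed: 0.0041 × 8.753×10⁻⁴ = 3.589×10⁻⁶ mol.
Rate: 3.589×10⁻⁶ mol / (5916 s × 0.131 L) = 4.6×10⁻⁹ M s⁻¹.

4.6×10⁻⁹ M s⁻¹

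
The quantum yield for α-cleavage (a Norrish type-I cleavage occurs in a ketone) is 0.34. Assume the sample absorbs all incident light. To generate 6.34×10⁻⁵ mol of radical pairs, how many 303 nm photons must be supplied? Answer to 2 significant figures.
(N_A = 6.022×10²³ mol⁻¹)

Photons that must be absorbed: 6.34×10⁻⁵ / 0.34 = 1.865×10⁻⁴ mol.
Photon count: 1.865×10⁻⁴ × 6.022×10²³ = 1.1×10²⁰.

1.1×10²⁰ photons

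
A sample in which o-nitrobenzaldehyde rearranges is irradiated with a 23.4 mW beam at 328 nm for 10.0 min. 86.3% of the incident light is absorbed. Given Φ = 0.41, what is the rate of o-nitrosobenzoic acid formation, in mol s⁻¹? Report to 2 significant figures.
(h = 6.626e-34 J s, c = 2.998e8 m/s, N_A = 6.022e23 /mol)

2.3e-8 mol s⁻¹

Photon energy at 328 nm: hc/λ = (6.626e-34)(2.998e8)/(328e-9) = 6.056e-19 J.
Energy delivered: (23.4 mW)(600 s) = 14.04 J.
Photons incident: 14.04 / 6.056e-19 = 2.318e19, i.e. 2.318e19/6.022e23 = 3.849e-5 mol.
Photons absorbed: 0.863 × 3.849e-5 = 3.322e-5 mol.
Product formed: 0.41 × 3.322e-5 = 1.362e-5 mol.
Rate: 1.362e-5 / 600 s = 2.3e-8 mol s⁻¹.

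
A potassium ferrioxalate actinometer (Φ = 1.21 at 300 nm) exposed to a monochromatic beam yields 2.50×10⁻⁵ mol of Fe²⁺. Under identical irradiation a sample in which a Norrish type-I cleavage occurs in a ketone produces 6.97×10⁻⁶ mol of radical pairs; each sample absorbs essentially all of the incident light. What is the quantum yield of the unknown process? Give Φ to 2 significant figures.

Photons absorbed by the actinometer: 2.50×10⁻⁵ / 1.21 = 2.066×10⁻⁵ mol.
Φ(unknown) = 6.97×10⁻⁶ / 2.066×10⁻⁵ = 0.34.

Φ = 0.34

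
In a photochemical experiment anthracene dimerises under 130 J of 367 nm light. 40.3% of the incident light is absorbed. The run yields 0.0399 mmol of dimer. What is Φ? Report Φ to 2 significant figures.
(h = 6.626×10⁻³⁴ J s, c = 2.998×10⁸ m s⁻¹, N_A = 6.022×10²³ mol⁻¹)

Product: 0.0399 mmol = 3.99×10⁻⁵ mol.
Photon energy at 367 nm: hc/λ = (6.626×10⁻³⁴)(2.998×10⁸)/(367×10⁻⁹) = 5.413×10⁻¹⁹ J.
Photons incident: 130 / 5.413×10⁻¹⁹ = 2.402×10²⁰, i.e. 2.402×10²⁰/6.022×10²³ = 3.989×10⁻⁴ mol.
Photons absorbed: 0.403 × 3.989×10⁻⁴ = 1.608×10⁻⁴ mol.
Φ = 3.99×10⁻⁵ mol / 1.608×10⁻⁴ mol photons = 0.25.

Φ = 0.25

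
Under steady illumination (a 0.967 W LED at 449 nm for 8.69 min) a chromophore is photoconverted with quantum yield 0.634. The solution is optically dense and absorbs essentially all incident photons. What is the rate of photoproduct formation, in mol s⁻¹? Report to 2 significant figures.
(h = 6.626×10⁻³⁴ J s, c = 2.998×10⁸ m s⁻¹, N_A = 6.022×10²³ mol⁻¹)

2.3×10⁻⁶ mol s⁻¹

Photon energy at 449 nm: hc/λ = (6.626×10⁻³⁴)(2.998×10⁸)/(449×10⁻⁹) = 4.424×10⁻¹⁹ J.
Energy delivered: (0.967 W)(521.4 s) = 504.2 J.
Photons incident: 504.2 / 4.424×10⁻¹⁹ = 1.140×10²¹, i.e. 1.140×10²¹/6.022×10²³ = 0.001893 mol.
Product formed: 0.634 × 0.001893 = 0.001200 mol.
Rate: 0.001200 / 521.4 s = 2.3×10⁻⁶ mol s⁻¹.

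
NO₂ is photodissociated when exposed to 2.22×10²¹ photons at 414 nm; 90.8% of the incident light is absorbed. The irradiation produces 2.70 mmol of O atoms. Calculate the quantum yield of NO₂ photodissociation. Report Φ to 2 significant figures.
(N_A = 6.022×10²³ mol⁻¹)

Φ = 0.81

Product: 2.70 mmol = 0.00270 mol.
Moles of photons: 2.22×10²¹ / 6.022×10²³ = 0.003686 mol.
Photons absorbed: 0.908 × 0.003686 = 0.003347 mol.
Φ = 0.00270 mol / 0.003347 mol photons = 0.81.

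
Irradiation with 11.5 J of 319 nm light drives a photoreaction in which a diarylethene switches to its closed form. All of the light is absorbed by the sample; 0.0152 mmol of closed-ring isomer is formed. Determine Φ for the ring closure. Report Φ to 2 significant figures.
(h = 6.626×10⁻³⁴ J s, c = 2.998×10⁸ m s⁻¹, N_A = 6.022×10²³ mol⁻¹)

Φ = 0.50

Product: 0.0152 mmol = 1.52×10⁻⁵ mol.
Photon energy at 319 nm: hc/λ = (6.626×10⁻³⁴)(2.998×10⁸)/(319×10⁻⁹) = 6.227×10⁻¹⁹ J.
Photons incident: 11.5 / 6.227×10⁻¹⁹ = 1.847×10¹⁹, i.e. 1.847×10¹⁹/6.022×10²³ = 3.067×10⁻⁵ mol.
Φ = 1.52×10⁻⁵ mol / 3.067×10⁻⁵ mol photons = 0.50.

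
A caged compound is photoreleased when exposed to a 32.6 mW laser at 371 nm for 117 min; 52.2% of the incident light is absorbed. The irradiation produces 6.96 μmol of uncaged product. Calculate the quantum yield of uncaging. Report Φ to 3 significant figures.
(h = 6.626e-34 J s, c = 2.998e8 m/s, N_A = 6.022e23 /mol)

Φ = 0.0188

Product: 6.96 μmol = 6.96e-6 mol.
Photon energy at 371 nm: hc/λ = (6.626e-34)(2.998e8)/(371e-9) = 5.354e-19 J.
Energy delivered: (32.6 mW)(7020 s) = 228.9 J.
Photons incident: 228.9 / 5.354e-19 = 4.275e20, i.e. 4.275e20/6.022e23 = 7.099e-4 mol.
Photons absorbed: 0.522 × 7.099e-4 = 3.706e-4 mol.
Φ = 6.96e-6 mol / 3.706e-4 mol photons = 0.0188.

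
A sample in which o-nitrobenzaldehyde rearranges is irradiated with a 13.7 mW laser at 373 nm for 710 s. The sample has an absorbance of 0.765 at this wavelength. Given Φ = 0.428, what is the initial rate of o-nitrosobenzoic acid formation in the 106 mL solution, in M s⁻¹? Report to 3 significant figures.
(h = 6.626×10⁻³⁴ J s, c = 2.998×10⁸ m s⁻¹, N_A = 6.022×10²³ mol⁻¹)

1.43×10⁻⁷ M s⁻¹

Photon energy at 373 nm: hc/λ = (6.626×10⁻³⁴)(2.998×10⁸)/(373×10⁻⁹) = 5.326×10⁻¹⁹ J.
Energy delivered: (13.7 mW)(710 s) = 9.727 J.
Photons incident: 9.727 / 5.326×10⁻¹⁹ = 1.826×10¹⁹, i.e. 1.826×10¹⁹/6.022×10²³ = 3.032×10⁻⁵ mol.
Fraction absorbed: 1 − 10^(−0.765) = 0.8282.
Photons absorbed: 0.8282 × 3.032×10⁻⁵ = 2.511×10⁻⁵ mol.
Product formed: 0.428 × 2.511×10⁻⁵ = 1.075×10⁻⁵ mol.
Rate: 1.075×10⁻⁵ mol / (710 s × 0.106 L) = 1.43×10⁻⁷ M s⁻¹.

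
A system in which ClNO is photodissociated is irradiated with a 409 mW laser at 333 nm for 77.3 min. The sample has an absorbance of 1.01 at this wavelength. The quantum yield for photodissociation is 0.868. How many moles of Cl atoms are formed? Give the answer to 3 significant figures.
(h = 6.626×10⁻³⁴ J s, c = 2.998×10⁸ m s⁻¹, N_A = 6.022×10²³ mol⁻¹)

0.00414 mol

Photon energy at 333 nm: hc/λ = (6.626×10⁻³⁴)(2.998×10⁸)/(333×10⁻⁹) = 5.965×10⁻¹⁹ J.
Energy delivered: (409 mW)(4638 s) = 1897 J.
Photons incident: 1897 / 5.965×10⁻¹⁹ = 3.180×10²¹, i.e. 3.180×10²¹/6.022×10²³ = 0.005281 mol.
Fraction absorbed: 1 − 10^(−1.01) = 0.9023.
Photons absorbed: 0.9023 × 0.005281 = 0.004765 mol.
Product: Φ × n_abs = 0.868 × 0.004765 = 0.004136 mol.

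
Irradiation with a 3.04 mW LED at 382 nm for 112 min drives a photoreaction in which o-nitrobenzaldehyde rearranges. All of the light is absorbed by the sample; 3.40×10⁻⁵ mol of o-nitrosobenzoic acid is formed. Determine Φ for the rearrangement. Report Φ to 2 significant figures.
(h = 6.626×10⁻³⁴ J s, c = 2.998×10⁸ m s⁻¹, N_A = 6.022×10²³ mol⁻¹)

Φ = 0.52

Photon energy at 382 nm: hc/λ = (6.626×10⁻³⁴)(2.998×10⁸)/(382×10⁻⁹) = 5.200×10⁻¹⁹ J.
Energy delivered: (3.04 mW)(6720 s) = 20.43 J.
Photons incident: 20.43 / 5.200×10⁻¹⁹ = 3.929×10¹⁹, i.e. 3.929×10¹⁹/6.022×10²³ = 6.524×10⁻⁵ mol.
Φ = 3.40×10⁻⁵ mol / 6.524×10⁻⁵ mol photons = 0.52.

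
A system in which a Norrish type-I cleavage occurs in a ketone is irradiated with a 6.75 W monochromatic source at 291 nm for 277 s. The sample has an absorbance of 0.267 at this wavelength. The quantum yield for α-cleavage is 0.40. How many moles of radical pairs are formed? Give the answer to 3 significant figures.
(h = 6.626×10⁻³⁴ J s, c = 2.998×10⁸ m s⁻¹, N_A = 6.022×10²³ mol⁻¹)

8.36×10⁻⁴ mol

Photon energy at 291 nm: hc/λ = (6.626×10⁻³⁴)(2.998×10⁸)/(291×10⁻⁹) = 6.826×10⁻¹⁹ J.
Energy delivered: (6.75 W)(277 s) = 1870 J.
Photons incident: 1870 / 6.826×10⁻¹⁹ = 2.740×10²¹, i.e. 2.740×10²¹/6.022×10²³ = 0.004550 mol.
Fraction absorbed: 1 − 10^(−0.267) = 0.4592.
Photons absorbed: 0.4592 × 0.004550 = 0.002089 mol.
Product: Φ × n_abs = 0.40 × 0.002089 = 8.356×10⁻⁴ mol.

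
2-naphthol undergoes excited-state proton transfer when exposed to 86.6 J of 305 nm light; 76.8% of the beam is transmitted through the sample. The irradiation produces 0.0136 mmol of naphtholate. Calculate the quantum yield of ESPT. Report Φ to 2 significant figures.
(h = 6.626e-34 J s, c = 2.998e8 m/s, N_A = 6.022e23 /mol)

Product: 0.0136 mmol = 1.36e-5 mol.
Photon energy at 305 nm: hc/λ = (6.626e-34)(2.998e8)/(305e-9) = 6.513e-19 J.
Photons incident: 86.6 / 6.513e-19 = 1.330e20, i.e. 1.330e20/6.022e23 = 2.209e-4 mol.
Fraction absorbed: 1 − 76.8/100 = 0.2320.
Photons absorbed: 0.2320 × 2.209e-4 = 5.125e-5 mol.
Φ = 1.36e-5 mol / 5.125e-5 mol photons = 0.27.

Φ = 0.27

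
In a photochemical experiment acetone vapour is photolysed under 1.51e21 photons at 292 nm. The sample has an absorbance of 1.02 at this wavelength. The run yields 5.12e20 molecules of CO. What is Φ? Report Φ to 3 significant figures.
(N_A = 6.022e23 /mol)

Φ = 0.375

Product: 5.12e20 / 6.022e23 = 8.502e-4 mol.
Moles of photons: 1.51e21 / 6.022e23 = 0.002507 mol.
Fraction absorbed: 1 − 10^(−1.02) = 0.9045.
Photons absorbed: 0.9045 × 0.002507 = 0.002268 mol.
Φ = 8.502e-4 mol / 0.002268 mol photons = 0.375.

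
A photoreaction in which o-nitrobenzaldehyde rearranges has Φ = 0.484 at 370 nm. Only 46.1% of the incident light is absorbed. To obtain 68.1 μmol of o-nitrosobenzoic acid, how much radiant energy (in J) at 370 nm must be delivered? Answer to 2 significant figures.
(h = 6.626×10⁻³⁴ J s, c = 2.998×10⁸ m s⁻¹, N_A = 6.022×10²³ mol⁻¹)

99 J

Product: 68.1 μmol = 6.81×10⁻⁵ mol.
Photons that must be absorbed: 6.81×10⁻⁵ / 0.484 = 1.407×10⁻⁴ mol.
Incident photons needed: 1.407×10⁻⁴ / 0.461 = 3.052×10⁻⁴ mol.
Photon energy: hc/λ = 5.369×10⁻¹⁹ J; per mole, 3.233×10⁵ J mol⁻¹.
Energy required: 3.052×10⁻⁴ × 3.233×10⁵ = 99 J.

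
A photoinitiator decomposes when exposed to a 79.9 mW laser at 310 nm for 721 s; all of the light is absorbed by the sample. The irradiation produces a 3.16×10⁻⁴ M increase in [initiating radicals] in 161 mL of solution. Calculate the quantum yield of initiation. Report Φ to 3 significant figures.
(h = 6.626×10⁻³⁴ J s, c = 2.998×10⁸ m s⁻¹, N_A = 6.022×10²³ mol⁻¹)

Product: (3.16×10⁻⁴ M)(0.161 L) = 5.088×10⁻⁵ mol.
Photon energy at 310 nm: hc/λ = (6.626×10⁻³⁴)(2.998×10⁸)/(310×10⁻⁹) = 6.408×10⁻¹⁹ J.
Energy delivered: (79.9 mW)(721 s) = 57.61 J.
Photons incident: 57.61 / 6.408×10⁻¹⁹ = 8.990×10¹⁹, i.e. 8.990×10¹⁹/6.022×10²³ = 1.493×10⁻⁴ mol.
Φ = 5.088×10⁻⁵ mol / 1.493×10⁻⁴ mol photons = 0.341.

Φ = 0.341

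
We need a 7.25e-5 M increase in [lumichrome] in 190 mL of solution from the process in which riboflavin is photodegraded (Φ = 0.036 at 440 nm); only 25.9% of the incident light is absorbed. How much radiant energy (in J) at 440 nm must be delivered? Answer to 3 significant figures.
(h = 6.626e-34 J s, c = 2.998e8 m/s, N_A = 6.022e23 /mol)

402 J

Product: (7.25e-5 M)(0.19 L) = 1.378e-5 mol.
Photons that must be absorbed: 1.378e-5 / 0.036 = 3.828e-4 mol.
Incident photons needed: 3.828e-4 / 0.259 = 0.001478 mol.
Photon energy: hc/λ = 4.515e-19 J; per mole, 2.719e5 J mol⁻¹.
Energy required: 0.001478 × 2.719e5 = 402 J.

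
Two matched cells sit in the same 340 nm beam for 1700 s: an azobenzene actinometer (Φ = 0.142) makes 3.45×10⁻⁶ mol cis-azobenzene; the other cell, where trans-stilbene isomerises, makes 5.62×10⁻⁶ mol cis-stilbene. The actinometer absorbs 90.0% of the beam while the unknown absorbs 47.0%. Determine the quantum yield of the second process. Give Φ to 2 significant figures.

Photons absorbed by the actinometer: 3.45×10⁻⁶ / 0.142 = 2.430×10⁻⁵ mol.
Incident flux: 2.430×10⁻⁵ / 0.900 = 2.700×10⁻⁵ einstein.
Absorbed by unknown: 0.470 × 2.700×10⁻⁵ = 1.269×10⁻⁵ mol.
Φ(unknown) = 5.62×10⁻⁶ / 1.269×10⁻⁵ = 0.44.

Φ = 0.44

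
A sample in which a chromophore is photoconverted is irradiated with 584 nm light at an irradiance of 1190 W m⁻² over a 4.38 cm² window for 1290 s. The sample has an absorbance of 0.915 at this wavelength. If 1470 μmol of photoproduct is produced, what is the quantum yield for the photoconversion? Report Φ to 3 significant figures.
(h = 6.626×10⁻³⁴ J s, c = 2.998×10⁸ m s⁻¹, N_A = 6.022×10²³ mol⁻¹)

Φ = 0.510

Product: 1470 μmol = 0.00147 mol.
Photon energy at 584 nm: hc/λ = (6.626×10⁻³⁴)(2.998×10⁸)/(584×10⁻⁹) = 3.401×10⁻¹⁹ J.
Energy delivered: (1190 W m⁻²)(4.38×10⁻⁴ m²)(1290 s) = 672.4 J.
Photons incident: 672.4 / 3.401×10⁻¹⁹ = 1.977×10²¹, i.e. 1.977×10²¹/6.022×10²³ = 0.003283 mol.
Fraction absorbed: 1 − 10^(−0.915) = 0.8784.
Photons absorbed: 0.8784 × 0.003283 = 0.002884 mol.
Φ = 0.00147 mol / 0.002884 mol photons = 0.510.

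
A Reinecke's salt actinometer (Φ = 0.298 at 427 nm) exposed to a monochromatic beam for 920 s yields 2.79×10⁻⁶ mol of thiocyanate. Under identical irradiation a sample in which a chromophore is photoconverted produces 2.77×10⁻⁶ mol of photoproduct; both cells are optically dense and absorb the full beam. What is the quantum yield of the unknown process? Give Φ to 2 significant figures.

Photons absorbed by the actinometer: 2.79×10⁻⁶ / 0.298 = 9.362×10⁻⁶ mol.
Φ(unknown) = 2.77×10⁻⁶ / 9.362×10⁻⁶ = 0.30.

Φ = 0.30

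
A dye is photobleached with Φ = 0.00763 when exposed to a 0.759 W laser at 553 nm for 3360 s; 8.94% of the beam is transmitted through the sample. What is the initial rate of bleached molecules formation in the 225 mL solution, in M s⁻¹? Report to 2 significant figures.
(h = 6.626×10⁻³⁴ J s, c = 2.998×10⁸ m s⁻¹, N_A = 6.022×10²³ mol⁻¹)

1.1×10⁻⁷ M s⁻¹

Photon energy at 553 nm: hc/λ = (6.626×10⁻³⁴)(2.998×10⁸)/(553×10⁻⁹) = 3.592×10⁻¹⁹ J.
Energy delivered: (0.759 W)(3360 s) = 2550 J.
Photons incident: 2550 / 3.592×10⁻¹⁹ = 7.099×10²¹, i.e. 7.099×10²¹/6.022×10²³ = 0.01179 mol.
Fraction absorbed: 1 − 8.94/100 = 0.9106.
Photons absorbed: 0.9106 × 0.01179 = 0.01074 mol.
Product formed: 0.00763 × 0.01074 = 8.195×10⁻⁵ mol.
Rate: 8.195×10⁻⁵ mol / (3360 s × 0.225 L) = 1.1×10⁻⁷ M s⁻¹.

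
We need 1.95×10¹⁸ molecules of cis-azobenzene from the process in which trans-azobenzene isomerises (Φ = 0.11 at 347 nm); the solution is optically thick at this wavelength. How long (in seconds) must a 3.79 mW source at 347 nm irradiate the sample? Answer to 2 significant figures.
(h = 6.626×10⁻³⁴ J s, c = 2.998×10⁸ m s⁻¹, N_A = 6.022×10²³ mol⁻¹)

Product: 1.95×10¹⁸ / 6.022×10²³ = 3.238×10⁻⁶ mol.
Photons that must be absorbed: 3.238×10⁻⁶ / 0.11 = 2.944×10⁻⁵ mol.
Photon energy: hc/λ = 5.725×10⁻¹⁹ J; per mole, 3.448×10⁵ J mol⁻¹.
Energy required: 2.944×10⁻⁵ × 3.448×10⁵ = 10.15 J.
Time: 10.15 J / 0.00379 W = 2700 s.

t ≈ 2700 s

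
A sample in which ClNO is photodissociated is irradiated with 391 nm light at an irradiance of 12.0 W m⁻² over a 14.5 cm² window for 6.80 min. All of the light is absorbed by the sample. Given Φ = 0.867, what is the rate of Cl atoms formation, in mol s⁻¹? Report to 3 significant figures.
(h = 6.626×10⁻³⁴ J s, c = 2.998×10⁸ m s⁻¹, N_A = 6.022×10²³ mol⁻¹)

Photon energy at 391 nm: hc/λ = (6.626×10⁻³⁴)(2.998×10⁸)/(391×10⁻⁹) = 5.080×10⁻¹⁹ J.
Energy delivered: (12.0 W m⁻²)(14.5×10⁻⁴ m²)(408 s) = 7.099 J.
Photons incident: 7.099 / 5.080×10⁻¹⁹ = 1.397×10¹⁹, i.e. 1.397×10¹⁹/6.022×10²³ = 2.320×10⁻⁵ mol.
Product formed: 0.867 × 2.320×10⁻⁵ = 2.011×10⁻⁵ mol.
Rate: 2.011×10⁻⁵ / 408 s = 4.93×10⁻⁸ mol s⁻¹.

4.93×10⁻⁸ mol s⁻¹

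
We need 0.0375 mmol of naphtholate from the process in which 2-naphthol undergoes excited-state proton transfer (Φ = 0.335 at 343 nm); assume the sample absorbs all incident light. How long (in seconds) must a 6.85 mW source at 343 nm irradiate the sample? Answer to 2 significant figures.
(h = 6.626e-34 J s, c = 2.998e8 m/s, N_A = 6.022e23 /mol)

Product: 0.0375 mmol = 3.75e-5 mol.
Photons that must be absorbed: 3.75e-5 / 0.335 = 1.119e-4 mol.
Photon energy: hc/λ = 5.791e-19 J; per mole, 3.487e5 J mol⁻¹.
Energy required: 1.119e-4 × 3.487e5 = 39.02 J.
Time: 39.02 J / 0.00685 W = 5700 s.

t ≈ 5700 s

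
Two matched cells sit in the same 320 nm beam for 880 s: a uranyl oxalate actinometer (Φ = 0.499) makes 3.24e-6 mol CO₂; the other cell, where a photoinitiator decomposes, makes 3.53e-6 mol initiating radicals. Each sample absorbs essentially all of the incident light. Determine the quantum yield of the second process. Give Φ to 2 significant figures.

Photons absorbed by the actinometer: 3.24e-6 / 0.499 = 6.493e-6 mol.
Φ(unknown) = 3.53e-6 / 6.493e-6 = 0.54.

Φ = 0.54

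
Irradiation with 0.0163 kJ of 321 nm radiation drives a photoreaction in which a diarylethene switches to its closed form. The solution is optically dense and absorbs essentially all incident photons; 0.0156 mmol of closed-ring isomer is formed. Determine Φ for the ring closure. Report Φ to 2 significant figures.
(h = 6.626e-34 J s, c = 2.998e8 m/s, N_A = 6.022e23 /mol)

Φ = 0.36

Product: 0.0156 mmol = 1.56e-5 mol.
Photon energy at 321 nm: hc/λ = (6.626e-34)(2.998e8)/(321e-9) = 6.188e-19 J.
Incident energy: 0.0163 kJ = 16.3 J.
Photons incident: 16.3 / 6.188e-19 = 2.634e19, i.e. 2.634e19/6.022e23 = 4.374e-5 mol.
Φ = 1.56e-5 mol / 4.374e-5 mol photons = 0.36.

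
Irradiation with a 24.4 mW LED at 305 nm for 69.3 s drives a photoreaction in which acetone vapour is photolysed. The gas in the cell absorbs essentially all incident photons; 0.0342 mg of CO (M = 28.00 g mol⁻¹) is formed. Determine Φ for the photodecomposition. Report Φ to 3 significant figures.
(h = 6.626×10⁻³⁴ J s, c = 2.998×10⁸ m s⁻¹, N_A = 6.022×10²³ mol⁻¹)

Product: 0.0342 mg / 28.00 g mol⁻¹ = 1.221×10⁻⁶ mol.
Photon energy at 305 nm: hc/λ = (6.626×10⁻³⁴)(2.998×10⁸)/(305×10⁻⁹) = 6.513×10⁻¹⁹ J.
Energy delivered: (24.4 mW)(69.3 s) = 1.691 J.
Photons incident: 1.691 / 6.513×10⁻¹⁹ = 2.596×10¹⁸, i.e. 2.596×10¹⁸/6.022×10²³ = 4.311×10⁻⁶ mol.
Φ = 1.221×10⁻⁶ mol / 4.311×10⁻⁶ mol photons = 0.283.

Φ = 0.283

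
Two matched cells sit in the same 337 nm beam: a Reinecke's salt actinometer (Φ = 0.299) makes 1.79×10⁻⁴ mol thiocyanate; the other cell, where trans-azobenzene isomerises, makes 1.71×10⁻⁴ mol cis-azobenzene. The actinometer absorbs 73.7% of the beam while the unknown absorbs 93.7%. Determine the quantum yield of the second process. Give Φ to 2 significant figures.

Photons absorbed by the actinometer: 1.79×10⁻⁴ / 0.299 = 5.987×10⁻⁴ mol.
Incident flux: 5.987×10⁻⁴ / 0.737 = 8.123×10⁻⁴ einstein.
Absorbed by unknown: 0.937 × 8.123×10⁻⁴ = 7.611×10⁻⁴ mol.
Φ(unknown) = 1.71×10⁻⁴ / 7.611×10⁻⁴ = 0.22.

Φ = 0.22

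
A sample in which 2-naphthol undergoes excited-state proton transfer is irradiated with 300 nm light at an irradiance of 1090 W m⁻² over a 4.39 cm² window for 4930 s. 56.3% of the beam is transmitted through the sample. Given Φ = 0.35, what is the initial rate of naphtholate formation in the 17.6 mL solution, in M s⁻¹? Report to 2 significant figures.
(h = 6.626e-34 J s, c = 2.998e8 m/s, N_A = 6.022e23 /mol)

Photon energy at 300 nm: hc/λ = (6.626e-34)(2.998e8)/(300e-9) = 6.622e-19 J.
Energy delivered: (1090 W m⁻²)(4.39e-4 m²)(4930 s) = 2359 J.
Photons incident: 2359 / 6.622e-19 = 3.562e21, i.e. 3.562e21/6.022e23 = 0.005915 mol.
Fraction absorbed: 1 − 56.3/100 = 0.4370.
Photons absorbed: 0.4370 × 0.005915 = 0.002585 mol.
Product formed: 0.35 × 0.002585 = 9.048e-4 mol.
Rate: 9.048e-4 mol / (4930 s × 0.0176 L) = 1.0e-5 M s⁻¹.

1.0e-5 M s⁻¹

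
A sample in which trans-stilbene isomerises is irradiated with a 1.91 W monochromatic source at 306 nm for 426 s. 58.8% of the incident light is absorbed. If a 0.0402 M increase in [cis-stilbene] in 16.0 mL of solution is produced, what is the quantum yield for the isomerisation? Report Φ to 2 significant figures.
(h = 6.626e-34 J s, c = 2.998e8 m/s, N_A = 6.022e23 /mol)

Φ = 0.53

Product: (0.0402 M)(0.016 L) = 6.432e-4 mol.
Photon energy at 306 nm: hc/λ = (6.626e-34)(2.998e8)/(306e-9) = 6.492e-19 J.
Energy delivered: (1.91 W)(426 s) = 813.7 J.
Photons incident: 813.7 / 6.492e-19 = 1.253e21, i.e. 1.253e21/6.022e23 = 0.002081 mol.
Photons absorbed: 0.588 × 0.002081 = 0.001224 mol.
Φ = 6.432e-4 mol / 0.001224 mol photons = 0.53.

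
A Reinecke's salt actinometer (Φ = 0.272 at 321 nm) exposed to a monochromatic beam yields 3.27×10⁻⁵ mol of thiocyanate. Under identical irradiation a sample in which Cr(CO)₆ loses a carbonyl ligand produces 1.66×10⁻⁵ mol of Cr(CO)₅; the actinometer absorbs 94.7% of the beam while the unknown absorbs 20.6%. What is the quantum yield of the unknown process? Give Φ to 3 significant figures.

Photons absorbed by the actinometer: 3.27×10⁻⁵ / 0.272 = 1.202×10⁻⁴ mol.
Incident flux: 1.202×10⁻⁴ / 0.947 = 1.269×10⁻⁴ einstein.
Absorbed by unknown: 0.206 × 1.269×10⁻⁴ = 2.614×10⁻⁵ mol.
Φ(unknown) = 1.66×10⁻⁵ / 2.614×10⁻⁵ = 0.635.

Φ = 0.635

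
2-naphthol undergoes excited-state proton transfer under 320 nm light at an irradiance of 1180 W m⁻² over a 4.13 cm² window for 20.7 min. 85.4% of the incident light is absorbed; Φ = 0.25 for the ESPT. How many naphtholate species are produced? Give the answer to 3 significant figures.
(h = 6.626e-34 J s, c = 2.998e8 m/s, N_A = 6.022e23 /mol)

Photon energy at 320 nm: hc/λ = (6.626e-34)(2.998e8)/(320e-9) = 6.208e-19 J.
Energy delivered: (1180 W m⁻²)(4.13e-4 m²)(1242 s) = 605.3 J.
Photons incident: 605.3 / 6.208e-19 = 9.750e20, i.e. 9.750e20/6.022e23 = 0.001619 mol.
Photons absorbed: 0.854 × 0.001619 = 0.001383 mol.
Product: Φ × n_abs = 0.25 × 0.001383 = 3.458e-4 mol.
As a count: 3.458e-4 × 6.022e23 = 2.08e20.

2.08e20 species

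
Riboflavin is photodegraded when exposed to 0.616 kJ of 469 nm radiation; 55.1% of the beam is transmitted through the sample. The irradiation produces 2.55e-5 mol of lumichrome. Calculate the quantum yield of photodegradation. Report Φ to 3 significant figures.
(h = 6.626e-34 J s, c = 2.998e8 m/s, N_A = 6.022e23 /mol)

Φ = 0.0235

Photon energy at 469 nm: hc/λ = (6.626e-34)(2.998e8)/(469e-9) = 4.236e-19 J.
Incident energy: 0.616 kJ = 616 J.
Photons incident: 616 / 4.236e-19 = 1.454e21, i.e. 1.454e21/6.022e23 = 0.002414 mol.
Fraction absorbed: 1 − 55.1/100 = 0.4490.
Photons absorbed: 0.4490 × 0.002414 = 0.001084 mol.
Φ = 2.55e-5 mol / 0.001084 mol photons = 0.0235.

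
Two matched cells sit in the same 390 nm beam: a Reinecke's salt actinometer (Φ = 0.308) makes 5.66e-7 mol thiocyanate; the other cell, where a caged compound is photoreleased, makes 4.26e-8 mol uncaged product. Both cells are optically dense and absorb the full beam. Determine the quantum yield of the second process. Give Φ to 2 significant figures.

Photons absorbed by the actinometer: 5.66e-7 / 0.308 = 1.838e-6 mol.
Φ(unknown) = 4.26e-8 / 1.838e-6 = 0.023.

Φ = 0.023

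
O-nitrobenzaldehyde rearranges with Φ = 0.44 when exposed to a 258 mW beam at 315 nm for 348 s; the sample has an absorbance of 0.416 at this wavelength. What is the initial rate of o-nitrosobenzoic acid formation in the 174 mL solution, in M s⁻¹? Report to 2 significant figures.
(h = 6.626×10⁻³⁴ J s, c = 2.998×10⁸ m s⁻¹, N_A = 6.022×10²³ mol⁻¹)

Photon energy at 315 nm: hc/λ = (6.626×10⁻³⁴)(2.998×10⁸)/(315×10⁻⁹) = 6.306×10⁻¹⁹ J.
Energy delivered: (258 mW)(348 s) = 89.78 J.
Photons incident: 89.78 / 6.306×10⁻¹⁹ = 1.424×10²⁰, i.e. 1.424×10²⁰/6.022×10²³ = 2.365×10⁻⁴ mol.
Fraction absorbed: 1 − 10^(−0.416) = 0.6163.
Photons absorbed: 0.6163 × 2.365×10⁻⁴ = 1.458×10⁻⁴ mol.
Product formed: 0.44 × 1.458×10⁻⁴ = 6.415×10⁻⁵ mol.
Rate: 6.415×10⁻⁵ mol / (348 s × 0.174 L) = 1.1×10⁻⁶ M s⁻¹.

1.1×10⁻⁶ M s⁻¹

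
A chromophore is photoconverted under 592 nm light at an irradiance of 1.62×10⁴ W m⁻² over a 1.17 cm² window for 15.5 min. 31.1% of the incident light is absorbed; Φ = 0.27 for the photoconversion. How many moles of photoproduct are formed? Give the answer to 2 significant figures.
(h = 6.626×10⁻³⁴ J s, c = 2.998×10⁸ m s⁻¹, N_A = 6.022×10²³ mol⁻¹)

7.3×10⁻⁴ mol

Photon energy at 592 nm: hc/λ = (6.626×10⁻³⁴)(2.998×10⁸)/(592×10⁻⁹) = 3.356×10⁻¹⁹ J.
Energy delivered: (1.62×10⁴ W m⁻²)(1.17×10⁻⁴ m²)(930 s) = 1763 J.
Photons incident: 1763 / 3.356×10⁻¹⁹ = 5.253×10²¹, i.e. 5.253×10²¹/6.022×10²³ = 0.008723 mol.
Photons absorbed: 0.311 × 0.008723 = 0.002713 mol.
Product: Φ × n_abs = 0.27 × 0.002713 = 7.325×10⁻⁴ mol.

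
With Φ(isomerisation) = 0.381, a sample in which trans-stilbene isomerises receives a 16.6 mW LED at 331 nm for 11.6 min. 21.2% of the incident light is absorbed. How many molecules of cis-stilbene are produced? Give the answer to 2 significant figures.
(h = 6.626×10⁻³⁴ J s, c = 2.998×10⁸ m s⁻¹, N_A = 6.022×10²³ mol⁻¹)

Photon energy at 331 nm: hc/λ = (6.626×10⁻³⁴)(2.998×10⁸)/(331×10⁻⁹) = 6.001×10⁻¹⁹ J.
Energy delivered: (16.6 mW)(696 s) = 11.55 J.
Photons incident: 11.55 / 6.001×10⁻¹⁹ = 1.925×10¹⁹, i.e. 1.925×10¹⁹/6.022×10²³ = 3.197×10⁻⁵ mol.
Photons absorbed: 0.212 × 3.197×10⁻⁵ = 6.778×10⁻⁶ mol.
Product: Φ × n_abs = 0.381 × 6.778×10⁻⁶ = 2.582×10⁻⁶ mol.
As a count: 2.582×10⁻⁶ × 6.022×10²³ = 1.6×10¹⁸.

1.6×10¹⁸ molecules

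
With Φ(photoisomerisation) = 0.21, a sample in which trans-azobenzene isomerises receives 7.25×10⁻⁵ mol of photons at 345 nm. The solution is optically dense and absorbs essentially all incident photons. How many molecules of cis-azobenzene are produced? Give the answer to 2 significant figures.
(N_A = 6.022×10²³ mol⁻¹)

9.2×10¹⁸ molecules

Product: Φ × n_abs = 0.21 × 7.25×10⁻⁵ = 1.522×10⁻⁵ mol.
As a count: 1.522×10⁻⁵ × 6.022×10²³ = 9.2×10¹⁸.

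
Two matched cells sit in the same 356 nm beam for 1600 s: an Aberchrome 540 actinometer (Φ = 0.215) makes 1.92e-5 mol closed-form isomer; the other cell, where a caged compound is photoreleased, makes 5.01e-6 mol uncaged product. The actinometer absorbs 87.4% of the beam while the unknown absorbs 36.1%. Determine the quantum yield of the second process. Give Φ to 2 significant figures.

Photons absorbed by the actinometer: 1.92e-5 / 0.215 = 8.930e-5 mol.
Incident flux: 8.930e-5 / 0.874 = 1.022e-4 einstein.
Absorbed by unknown: 0.361 × 1.022e-4 = 3.689e-5 mol.
Φ(unknown) = 5.01e-6 / 3.689e-5 = 0.14.

Φ = 0.14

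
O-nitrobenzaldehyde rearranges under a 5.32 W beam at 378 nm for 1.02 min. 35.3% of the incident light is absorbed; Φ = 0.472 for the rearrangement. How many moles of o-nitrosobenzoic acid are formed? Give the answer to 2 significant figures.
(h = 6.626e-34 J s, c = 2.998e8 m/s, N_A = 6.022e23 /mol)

1.7e-4 mol

Photon energy at 378 nm: hc/λ = (6.626e-34)(2.998e8)/(378e-9) = 5.255e-19 J.
Energy delivered: (5.32 W)(61.2 s) = 325.6 J.
Photons incident: 325.6 / 5.255e-19 = 6.196e20, i.e. 6.196e20/6.022e23 = 0.001029 mol.
Photons absorbed: 0.353 × 0.001029 = 3.632e-4 mol.
Product: Φ × n_abs = 0.472 × 3.632e-4 = 1.714e-4 mol.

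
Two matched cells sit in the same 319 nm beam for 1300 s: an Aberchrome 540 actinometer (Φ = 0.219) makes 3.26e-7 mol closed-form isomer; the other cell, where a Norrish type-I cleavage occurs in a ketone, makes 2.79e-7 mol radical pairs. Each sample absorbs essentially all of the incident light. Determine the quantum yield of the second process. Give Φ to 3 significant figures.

Photons absorbed by the actinometer: 3.26e-7 / 0.219 = 1.489e-6 mol.
Φ(unknown) = 2.79e-7 / 1.489e-6 = 0.187.

Φ = 0.187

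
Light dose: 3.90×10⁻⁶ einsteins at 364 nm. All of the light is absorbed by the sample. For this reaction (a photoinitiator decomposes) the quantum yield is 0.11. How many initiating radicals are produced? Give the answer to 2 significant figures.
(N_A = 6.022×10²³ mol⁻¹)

Product: Φ × n_abs = 0.11 × 3.90×10⁻⁶ = 4.290×10⁻⁷ mol.
As a count: 4.290×10⁻⁷ × 6.022×10²³ = 2.6×10¹⁷.

2.6×10¹⁷ initiating radicals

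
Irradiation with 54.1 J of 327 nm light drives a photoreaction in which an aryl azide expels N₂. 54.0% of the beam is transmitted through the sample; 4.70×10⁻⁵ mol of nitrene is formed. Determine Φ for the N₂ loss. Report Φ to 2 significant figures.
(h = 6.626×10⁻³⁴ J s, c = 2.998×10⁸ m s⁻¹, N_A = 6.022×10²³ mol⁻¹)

Φ = 0.69

Photon energy at 327 nm: hc/λ = (6.626×10⁻³⁴)(2.998×10⁸)/(327×10⁻⁹) = 6.075×10⁻¹⁹ J.
Photons incident: 54.1 / 6.075×10⁻¹⁹ = 8.905×10¹⁹, i.e. 8.905×10¹⁹/6.022×10²³ = 1.479×10⁻⁴ mol.
Fraction absorbed: 1 − 54.0/100 = 0.4600.
Photons absorbed: 0.4600 × 1.479×10⁻⁴ = 6.803×10⁻⁵ mol.
Φ = 4.70×10⁻⁵ mol / 6.803×10⁻⁵ mol photons = 0.69.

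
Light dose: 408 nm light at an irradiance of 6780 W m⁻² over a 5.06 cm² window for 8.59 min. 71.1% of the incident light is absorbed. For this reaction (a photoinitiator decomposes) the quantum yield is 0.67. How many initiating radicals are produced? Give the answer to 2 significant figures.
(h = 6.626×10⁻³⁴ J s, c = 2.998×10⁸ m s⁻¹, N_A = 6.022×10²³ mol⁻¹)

Photon energy at 408 nm: hc/λ = (6.626×10⁻³⁴)(2.998×10⁸)/(408×10⁻⁹) = 4.869×10⁻¹⁹ J.
Energy delivered: (6780 W m⁻²)(5.06×10⁻⁴ m²)(515.4 s) = 1768 J.
Photons incident: 1768 / 4.869×10⁻¹⁹ = 3.631×10²¹, i.e. 3.631×10²¹/6.022×10²³ = 0.006030 mol.
Photons absorbed: 0.711 × 0.006030 = 0.004287 mol.
Product: Φ × n_abs = 0.67 × 0.004287 = 0.002872 mol.
As a count: 0.002872 × 6.022×10²³ = 1.7×10²¹.

1.7×10²¹ initiating radicals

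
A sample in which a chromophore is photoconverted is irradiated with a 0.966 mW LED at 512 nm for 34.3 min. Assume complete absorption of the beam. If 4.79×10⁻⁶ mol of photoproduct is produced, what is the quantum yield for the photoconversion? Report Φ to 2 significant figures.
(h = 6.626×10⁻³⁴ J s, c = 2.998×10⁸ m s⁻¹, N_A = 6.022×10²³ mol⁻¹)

Photon energy at 512 nm: hc/λ = (6.626×10⁻³⁴)(2.998×10⁸)/(512×10⁻⁹) = 3.880×10⁻¹⁹ J.
Energy delivered: (0.966 mW)(2058 s) = 1.988 J.
Photons incident: 1.988 / 3.880×10⁻¹⁹ = 5.124×10¹⁸, i.e. 5.124×10¹⁸/6.022×10²³ = 8.509×10⁻⁶ mol.
Φ = 4.79×10⁻⁶ mol / 8.509×10⁻⁶ mol photons = 0.56.

Φ = 0.56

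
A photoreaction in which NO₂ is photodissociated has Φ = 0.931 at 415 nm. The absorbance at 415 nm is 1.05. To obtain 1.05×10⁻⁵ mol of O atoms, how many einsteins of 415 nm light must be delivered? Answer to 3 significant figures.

1.24×10⁻⁵ einstein

Photons that must be absorbed: 1.05×10⁻⁵ / 0.931 = 1.128×10⁻⁵ mol.
Fraction absorbed: 1 − 10^(−1.05) = 0.9109.
Incident photons needed: 1.128×10⁻⁵ / 0.9109 = 1.238×10⁻⁵ mol.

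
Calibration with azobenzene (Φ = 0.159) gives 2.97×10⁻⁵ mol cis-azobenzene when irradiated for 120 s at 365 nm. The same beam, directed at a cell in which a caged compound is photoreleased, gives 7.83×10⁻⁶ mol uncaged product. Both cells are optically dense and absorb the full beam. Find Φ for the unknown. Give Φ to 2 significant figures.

Φ = 0.042

Photons absorbed by the actinometer: 2.97×10⁻⁵ / 0.159 = 1.868×10⁻⁴ mol.
Φ(unknown) = 7.83×10⁻⁶ / 1.868×10⁻⁴ = 0.042.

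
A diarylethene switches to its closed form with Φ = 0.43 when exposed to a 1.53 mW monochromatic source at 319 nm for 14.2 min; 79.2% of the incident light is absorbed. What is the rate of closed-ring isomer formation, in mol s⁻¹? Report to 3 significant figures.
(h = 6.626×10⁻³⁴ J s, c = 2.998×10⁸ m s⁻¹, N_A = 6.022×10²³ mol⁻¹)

Photon energy at 319 nm: hc/λ = (6.626×10⁻³⁴)(2.998×10⁸)/(319×10⁻⁹) = 6.227×10⁻¹⁹ J.
Energy delivered: (1.53 mW)(852 s) = 1.304 J.
Photons incident: 1.304 / 6.227×10⁻¹⁹ = 2.094×10¹⁸, i.e. 2.094×10¹⁸/6.022×10²³ = 3.477×10⁻⁶ mol.
Photons absorbed: 0.792 × 3.477×10⁻⁶ = 2.754×10⁻⁶ mol.
Product formed: 0.43 × 2.754×10⁻⁶ = 1.184×10⁻⁶ mol.
Rate: 1.184×10⁻⁶ / 852 s = 1.39×10⁻⁹ mol s⁻¹.

1.39×10⁻⁹ mol s⁻¹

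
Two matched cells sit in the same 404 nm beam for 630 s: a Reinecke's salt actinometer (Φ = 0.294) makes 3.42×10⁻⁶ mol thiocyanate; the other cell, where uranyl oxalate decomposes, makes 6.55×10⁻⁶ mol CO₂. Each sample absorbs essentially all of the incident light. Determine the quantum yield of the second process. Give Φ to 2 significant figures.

Φ = 0.56

Photons absorbed by the actinometer: 3.42×10⁻⁶ / 0.294 = 1.163×10⁻⁵ mol.
Φ(unknown) = 6.55×10⁻⁶ / 1.163×10⁻⁵ = 0.56.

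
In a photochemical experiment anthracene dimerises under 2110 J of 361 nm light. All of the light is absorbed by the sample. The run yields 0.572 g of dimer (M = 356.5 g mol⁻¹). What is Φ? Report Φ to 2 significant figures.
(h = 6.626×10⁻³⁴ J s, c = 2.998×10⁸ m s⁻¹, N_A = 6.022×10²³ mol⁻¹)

Product: 0.572 g / 356.5 g mol⁻¹ = 0.001604 mol.
Photon energy at 361 nm: hc/λ = (6.626×10⁻³⁴)(2.998×10⁸)/(361×10⁻⁹) = 5.503×10⁻¹⁹ J.
Photons incident: 2110 / 5.503×10⁻¹⁹ = 3.834×10²¹, i.e. 3.834×10²¹/6.022×10²³ = 0.006367 mol.
Φ = 0.001604 mol / 0.006367 mol photons = 0.25.

Φ = 0.25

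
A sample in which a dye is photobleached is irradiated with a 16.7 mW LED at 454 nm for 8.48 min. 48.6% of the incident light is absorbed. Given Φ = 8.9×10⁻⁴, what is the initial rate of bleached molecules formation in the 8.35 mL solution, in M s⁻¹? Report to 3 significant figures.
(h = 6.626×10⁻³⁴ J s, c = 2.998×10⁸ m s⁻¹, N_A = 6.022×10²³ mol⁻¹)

Photon energy at 454 nm: hc/λ = (6.626×10⁻³⁴)(2.998×10⁸)/(454×10⁻⁹) = 4.375×10⁻¹⁹ J.
Energy delivered: (16.7 mW)(508.8 s) = 8.497 J.
Photons incident: 8.497 / 4.375×10⁻¹⁹ = 1.942×10¹⁹, i.e. 1.942×10¹⁹/6.022×10²³ = 3.225×10⁻⁵ mol.
Photons absorbed: 0.486 × 3.225×10⁻⁵ = 1.567×10⁻⁵ mol.
Product formed: 8.9×10⁻⁴ × 1.567×10⁻⁵ = 1.395×10⁻⁸ mol.
Rate: 1.395×10⁻⁸ mol / (508.8 s × 0.00835 L) = 3.28×10⁻⁹ M s⁻¹.

3.28×10⁻⁹ M s⁻¹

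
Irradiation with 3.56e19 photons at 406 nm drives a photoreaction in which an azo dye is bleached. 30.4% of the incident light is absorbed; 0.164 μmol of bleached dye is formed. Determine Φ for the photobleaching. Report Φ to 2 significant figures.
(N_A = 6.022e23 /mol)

Product: 0.164 μmol = 1.64e-7 mol.
Moles of photons: 3.56e19 / 6.022e23 = 5.912e-5 mol.
Photons absorbed: 0.304 × 5.912e-5 = 1.797e-5 mol.
Φ = 1.64e-7 mol / 1.797e-5 mol photons = 0.0091.

Φ = 0.0091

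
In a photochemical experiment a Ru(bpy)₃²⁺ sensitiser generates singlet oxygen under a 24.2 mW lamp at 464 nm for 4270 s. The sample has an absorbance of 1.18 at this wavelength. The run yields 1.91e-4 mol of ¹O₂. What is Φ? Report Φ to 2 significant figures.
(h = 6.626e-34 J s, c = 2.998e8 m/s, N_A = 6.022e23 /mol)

Φ = 0.51

Photon energy at 464 nm: hc/λ = (6.626e-34)(2.998e8)/(464e-9) = 4.281e-19 J.
Energy delivered: (24.2 mW)(4270 s) = 103.3 J.
Photons incident: 103.3 / 4.281e-19 = 2.413e20, i.e. 2.413e20/6.022e23 = 4.007e-4 mol.
Fraction absorbed: 1 − 10^(−1.18) = 0.9339.
Photons absorbed: 0.9339 × 4.007e-4 = 3.742e-4 mol.
Φ = 1.91e-4 mol / 3.742e-4 mol photons = 0.51.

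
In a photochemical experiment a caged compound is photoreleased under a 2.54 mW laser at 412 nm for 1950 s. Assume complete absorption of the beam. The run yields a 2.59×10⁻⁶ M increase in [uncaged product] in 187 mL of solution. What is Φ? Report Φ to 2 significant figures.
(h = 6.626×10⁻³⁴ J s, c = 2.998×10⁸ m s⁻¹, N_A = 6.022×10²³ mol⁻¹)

Product: (2.59×10⁻⁶ M)(0.187 L) = 4.843×10⁻⁷ mol.
Photon energy at 412 nm: hc/λ = (6.626×10⁻³⁴)(2.998×10⁸)/(412×10⁻⁹) = 4.822×10⁻¹⁹ J.
Energy delivered: (2.54 mW)(1950 s) = 4.953 J.
Photons incident: 4.953 / 4.822×10⁻¹⁹ = 1.027×10¹⁹, i.e. 1.027×10¹⁹/6.022×10²³ = 1.705×10⁻⁵ mol.
Φ = 4.843×10⁻⁷ mol / 1.705×10⁻⁵ mol photons = 0.028.

Φ = 0.028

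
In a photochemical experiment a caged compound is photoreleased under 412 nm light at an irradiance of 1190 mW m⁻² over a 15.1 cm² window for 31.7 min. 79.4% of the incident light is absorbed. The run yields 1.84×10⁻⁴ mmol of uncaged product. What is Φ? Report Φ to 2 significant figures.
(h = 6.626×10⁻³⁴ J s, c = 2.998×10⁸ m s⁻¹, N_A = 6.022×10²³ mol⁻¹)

Product: 1.84×10⁻⁴ mmol = 1.84×10⁻⁷ mol.
Photon energy at 412 nm: hc/λ = (6.626×10⁻³⁴)(2.998×10⁸)/(412×10⁻⁹) = 4.822×10⁻¹⁹ J.
Energy delivered: (1190 mW m⁻²)(15.1×10⁻⁴ m²)(1902 s) = 3.418 J.
Photons incident: 3.418 / 4.822×10⁻¹⁹ = 7.088×10¹⁸, i.e. 7.088×10¹⁸/6.022×10²³ = 1.177×10⁻⁵ mol.
Photons absorbed: 0.794 × 1.177×10⁻⁵ = 9.345×10⁻⁶ mol.
Φ = 1.84×10⁻⁷ mol / 9.345×10⁻⁶ mol photons = 0.020.

Φ = 0.020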